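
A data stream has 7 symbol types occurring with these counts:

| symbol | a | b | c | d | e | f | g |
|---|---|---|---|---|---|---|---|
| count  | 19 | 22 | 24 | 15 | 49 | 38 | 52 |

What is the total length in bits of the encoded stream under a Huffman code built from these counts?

Greedily combine the two least-frequent nodes:
merge d(15) and a(19): 34
merge b(22) and c(24): 46
merge 34 and f(38): 72
merge 46 and e(49): 95
merge g(52) and 72: 124
merge 95 and 124: 219
Each symbol's bit-cost is frequency × depth; summing gives 590 bits (equivalently 34 + 46 + 72 + 95 + 124 + 219).

590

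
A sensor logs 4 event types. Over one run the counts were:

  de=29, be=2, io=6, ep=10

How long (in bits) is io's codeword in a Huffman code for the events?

Repeatedly merge the two smallest:
combine be(2), io(6) → 8
combine 8, ep(10) → 18
combine 18, de(29) → 47
io sits 3 levels below the root, so its codeword is 3 bits.

3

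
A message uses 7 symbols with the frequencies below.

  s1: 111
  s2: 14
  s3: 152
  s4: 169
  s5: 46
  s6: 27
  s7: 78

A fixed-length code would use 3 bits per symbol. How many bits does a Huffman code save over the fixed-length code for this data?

Fixed-length: 3 bits × 597 symbols = 1791 bits.
Huffman merges:
merge s2(14) and s6(27): 41
merge 41 and s5(46): 87
merge s7(78) and 87: 165
merge s1(111) and s3(152): 263
merge 165 and s4(169): 334
merge 263 and 334: 597
Huffman total = 41 + 87 + 165 + 263 + 334 + 597 = 1487 bits.
Saving = 1791 − 1487 = 304 bits.

304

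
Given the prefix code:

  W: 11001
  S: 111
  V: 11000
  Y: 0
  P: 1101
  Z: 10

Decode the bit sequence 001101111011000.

Read left to right; each codeword is recognised as soon as it completes (prefix code):
  0→Y | 0→Y | 1101→P | 111→S | 0→Y | 11000→V
Decoded message: YYPSYV

YYPSYV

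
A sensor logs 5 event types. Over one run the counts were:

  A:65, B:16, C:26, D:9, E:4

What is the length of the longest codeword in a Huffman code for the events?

Merge the two lowest-weight nodes at each step:
merge E(4) and D(9): 13
merge 13 and B(16): 29
merge C(26) and 29: 55
merge 55 and A(65): 120
The rarest symbols sit at the bottom; the longest codeword is 4 bits.

4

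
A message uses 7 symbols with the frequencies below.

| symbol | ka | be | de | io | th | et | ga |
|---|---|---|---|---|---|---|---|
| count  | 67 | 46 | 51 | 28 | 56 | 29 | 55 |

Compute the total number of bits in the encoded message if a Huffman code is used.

Greedily combine the two least-frequent nodes:
combine io(28), et(29) → 57
combine be(46), de(51) → 97
combine ga(55), th(56) → 111
combine 57, ka(67) → 124
combine 97, 111 → 208
combine 124, 208 → 332
The encoded length is the sum of every internal node's weight: 57 + 97 + 111 + 124 + 208 + 332 = 929 bits.

929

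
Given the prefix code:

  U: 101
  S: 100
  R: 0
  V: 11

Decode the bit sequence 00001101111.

RRRRVRVV

Read left to right; each codeword is recognised as soon as it completes (prefix code):
  0→R | 0→R | 0→R | 0→R | 11→V | 0→R | 11→V | 11→V
Decoded message: RRRRVRVV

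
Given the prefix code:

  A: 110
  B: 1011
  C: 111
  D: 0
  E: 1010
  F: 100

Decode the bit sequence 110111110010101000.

ACADEFD

Read left to right; each codeword is recognised as soon as it completes (prefix code):
  110→A | 111→C | 110→A | 0→D | 1010→E | 100→F | 0→D
Decoded message: ACADEFD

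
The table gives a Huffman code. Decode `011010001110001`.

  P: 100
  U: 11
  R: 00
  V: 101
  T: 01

TVRTURT

Read left to right; each codeword is recognised as soon as it completes (prefix code):
  01→T | 101→V | 00→R | 01→T | 11→U | 00→R | 01→T
Decoded message: TVRTURT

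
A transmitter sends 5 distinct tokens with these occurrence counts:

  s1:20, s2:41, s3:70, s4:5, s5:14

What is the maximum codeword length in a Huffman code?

Merge the two lowest-weight nodes at each step:
merge s4(5) and s5(14): 19
merge 19 and s1(20): 39
merge 39 and s2(41): 80
merge s3(70) and 80: 150
Maximum depth reached is 4.

4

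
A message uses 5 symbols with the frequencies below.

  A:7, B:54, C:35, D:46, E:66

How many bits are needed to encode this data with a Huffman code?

Greedily combine the two least-frequent nodes:
combine A(7), C(35) → 42
combine 42, D(46) → 88
combine B(54), E(66) → 120
combine 88, 120 → 208
Each symbol's bit-cost is frequency × depth; summing gives 458 bits (equivalently 42 + 88 + 120 + 208).

458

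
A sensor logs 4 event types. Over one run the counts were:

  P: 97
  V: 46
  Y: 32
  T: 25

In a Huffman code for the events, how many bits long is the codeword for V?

2

Huffman merges, smallest pair first:
merge T(25) and Y(32): 57
merge V(46) and 57: 103
merge P(97) and 103: 200
V's leaf is at depth 2, giving a 2-bit codeword.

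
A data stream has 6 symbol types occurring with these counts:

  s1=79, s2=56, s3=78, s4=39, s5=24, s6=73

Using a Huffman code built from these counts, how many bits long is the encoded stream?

880

Greedily combine the two least-frequent nodes:
merge s5(24) and s4(39): 63
merge s2(56) and 63: 119
merge s6(73) and s3(78): 151
merge s1(79) and 119: 198
merge 151 and 198: 349
Total encoded bits = sum of merged weights = 63 + 119 + 151 + 198 + 349 = 880.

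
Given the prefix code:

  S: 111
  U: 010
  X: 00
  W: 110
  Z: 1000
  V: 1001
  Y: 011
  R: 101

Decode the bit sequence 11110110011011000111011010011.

Read left to right; each codeword is recognised as soon as it completes (prefix code):
  111→S | 101→R | 1001→V | 101→R | 1000→Z | 111→S | 011→Y | 010→U | 011→Y
Decoded message: SRVRZSYUY

SRVRZSYUY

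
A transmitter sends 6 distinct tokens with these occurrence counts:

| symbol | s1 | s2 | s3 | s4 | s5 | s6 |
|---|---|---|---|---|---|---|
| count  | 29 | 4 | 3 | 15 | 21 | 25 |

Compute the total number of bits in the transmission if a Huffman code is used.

223

Greedily combine the two least-frequent nodes:
merge s3(3) and s2(4): 7
merge 7 and s4(15): 22
merge s5(21) and 22: 43
merge s6(25) and s1(29): 54
merge 43 and 54: 97
Each symbol's bit-cost is frequency × depth; summing gives 223 bits (equivalently 7 + 22 + 43 + 54 + 97).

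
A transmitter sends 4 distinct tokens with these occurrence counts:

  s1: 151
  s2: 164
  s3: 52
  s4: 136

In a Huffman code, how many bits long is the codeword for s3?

Build the tree from the bottom:
s3(52) + s4(136) → 188
s1(151) + s2(164) → 315
188 + 315 → 503
s3 sits 2 levels below the root, so its codeword is 2 bits.

2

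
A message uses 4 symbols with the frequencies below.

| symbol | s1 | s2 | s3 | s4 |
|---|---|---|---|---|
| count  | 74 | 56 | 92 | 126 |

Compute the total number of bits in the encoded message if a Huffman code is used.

696

Build the Huffman tree bottom-up:
s2(56) + s1(74) → 130
s3(92) + s4(126) → 218
130 + 218 → 348
The encoded length is the sum of every internal node's weight: 130 + 218 + 348 = 696 bits.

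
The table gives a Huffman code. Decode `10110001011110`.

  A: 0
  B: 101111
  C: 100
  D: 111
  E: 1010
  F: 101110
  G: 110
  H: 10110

HAABA

Read left to right; each codeword is recognised as soon as it completes (prefix code):
  10110→H | 0→A | 0→A | 101111→B | 0→A
Decoded message: HAABA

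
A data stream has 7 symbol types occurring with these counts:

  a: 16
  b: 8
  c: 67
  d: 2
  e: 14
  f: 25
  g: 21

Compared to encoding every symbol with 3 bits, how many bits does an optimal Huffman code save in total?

100

Fixed-length: 3 bits × 153 symbols = 459 bits.
Huffman merges:
merge d(2) and b(8): 10
merge 10 and e(14): 24
merge a(16) and g(21): 37
merge 24 and f(25): 49
merge 37 and 49: 86
merge c(67) and 86: 153
Huffman total = 10 + 24 + 37 + 49 + 86 + 153 = 359 bits.
Saving = 459 − 359 = 100 bits.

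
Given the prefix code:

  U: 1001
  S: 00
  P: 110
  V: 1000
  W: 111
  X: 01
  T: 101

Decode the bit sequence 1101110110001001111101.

PWXVUWT

Read left to right; each codeword is recognised as soon as it completes (prefix code):
  110→P | 111→W | 01→X | 1000→V | 1001→U | 111→W | 101→T
Decoded message: PWXVUWT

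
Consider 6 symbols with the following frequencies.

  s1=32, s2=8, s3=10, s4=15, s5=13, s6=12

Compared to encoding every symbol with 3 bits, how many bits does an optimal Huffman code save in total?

Fixed-length: 3 bits × 90 symbols = 270 bits.
Huffman merges:
merge s2(8) and s3(10): 18
merge s6(12) and s5(13): 25
merge s4(15) and 18: 33
merge 25 and s1(32): 57
merge 33 and 57: 90
Huffman total = 18 + 25 + 33 + 57 + 90 = 223 bits.
Saving = 270 − 223 = 47 bits.

47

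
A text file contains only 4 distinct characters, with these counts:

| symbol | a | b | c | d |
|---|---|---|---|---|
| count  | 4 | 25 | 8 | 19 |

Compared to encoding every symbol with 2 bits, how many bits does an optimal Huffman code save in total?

Fixed-length: 2 bits × 56 symbols = 112 bits.
Huffman merges:
combine a(4), c(8) → 12
combine 12, d(19) → 31
combine b(25), 31 → 56
Huffman total = 12 + 31 + 56 = 99 bits.
Saving = 112 − 99 = 13 bits.

13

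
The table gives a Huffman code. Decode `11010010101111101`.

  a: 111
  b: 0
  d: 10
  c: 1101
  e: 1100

Read left to right; each codeword is recognised as soon as it completes (prefix code):
  1101→c | 0→b | 0→b | 10→d | 10→d | 111→a | 1101→c
Decoded message: cbbddac

cbbddac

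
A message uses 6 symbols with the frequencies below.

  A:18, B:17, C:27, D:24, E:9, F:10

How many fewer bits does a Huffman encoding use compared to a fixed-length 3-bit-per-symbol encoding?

51

Fixed-length: 3 bits × 105 symbols = 315 bits.
Huffman merges:
merge E(9) and F(10): 19
merge B(17) and A(18): 35
merge 19 and D(24): 43
merge C(27) and 35: 62
merge 43 and 62: 105
Huffman total = 19 + 35 + 43 + 62 + 105 = 264 bits.
Saving = 315 − 264 = 51 bits.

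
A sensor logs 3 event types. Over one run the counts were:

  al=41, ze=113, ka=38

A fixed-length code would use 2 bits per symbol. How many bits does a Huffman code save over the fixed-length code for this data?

113

Fixed-length: 2 bits × 192 symbols = 384 bits.
Huffman merges:
combine ka(38), al(41) → 79
combine 79, ze(113) → 192
Huffman total = 79 + 192 = 271 bits.
Saving = 384 − 271 = 113 bits.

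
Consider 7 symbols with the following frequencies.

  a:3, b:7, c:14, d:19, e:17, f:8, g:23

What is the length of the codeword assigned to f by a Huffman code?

Huffman merges, smallest pair first:
a(3) + b(7) → 10
f(8) + 10 → 18
c(14) + e(17) → 31
18 + d(19) → 37
g(23) + 31 → 54
37 + 54 → 91
The subtree containing f is merged 3 times, so code length = 3.

3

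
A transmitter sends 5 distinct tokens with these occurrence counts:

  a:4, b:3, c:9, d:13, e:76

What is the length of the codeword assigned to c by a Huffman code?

3

Build the tree from the bottom:
merge b(3) and a(4): 7
merge 7 and c(9): 16
merge d(13) and 16: 29
merge 29 and e(76): 105
c sits 3 levels below the root, so its codeword is 3 bits.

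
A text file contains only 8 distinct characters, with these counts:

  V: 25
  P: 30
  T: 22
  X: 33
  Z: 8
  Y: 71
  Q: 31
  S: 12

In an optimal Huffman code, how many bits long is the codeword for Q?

Huffman merges, smallest pair first:
combine Z(8), S(12) → 20
combine 20, T(22) → 42
combine V(25), P(30) → 55
combine Q(31), X(33) → 64
combine 42, 55 → 97
combine 64, Y(71) → 135
combine 97, 135 → 232
Q sits 3 levels below the root, so its codeword is 3 bits.

3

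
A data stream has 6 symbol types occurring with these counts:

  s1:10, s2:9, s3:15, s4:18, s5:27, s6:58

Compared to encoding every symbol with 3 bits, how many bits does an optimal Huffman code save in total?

97

Fixed-length: 3 bits × 137 symbols = 411 bits.
Huffman merges:
merge s2(9) and s1(10): 19
merge s3(15) and s4(18): 33
merge 19 and s5(27): 46
merge 33 and 46: 79
merge s6(58) and 79: 137
Huffman total = 19 + 33 + 46 + 79 + 137 = 314 bits.
Saving = 411 − 314 = 97 bits.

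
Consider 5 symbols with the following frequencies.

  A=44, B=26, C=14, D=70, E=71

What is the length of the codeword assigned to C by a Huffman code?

3

Huffman merges, smallest pair first:
merge C(14) and B(26): 40
merge 40 and A(44): 84
merge D(70) and E(71): 141
merge 84 and 141: 225
The subtree containing C is merged 3 times, so code length = 3.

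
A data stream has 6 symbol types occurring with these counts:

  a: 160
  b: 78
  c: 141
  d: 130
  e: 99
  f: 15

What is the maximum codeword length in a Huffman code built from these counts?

Merge the two lowest-weight nodes at each step:
f(15) + b(78) → 93
93 + e(99) → 192
d(130) + c(141) → 271
a(160) + 192 → 352
271 + 352 → 623
The rarest symbols sit at the bottom; the longest codeword is 4 bits.

4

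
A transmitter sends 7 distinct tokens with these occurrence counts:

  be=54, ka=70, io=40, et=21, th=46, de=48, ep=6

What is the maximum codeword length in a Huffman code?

Merge the two lowest-weight nodes at each step:
ep(6) + et(21) → 27
27 + io(40) → 67
th(46) + de(48) → 94
be(54) + 67 → 121
ka(70) + 94 → 164
121 + 164 → 285
Maximum depth reached is 4.

4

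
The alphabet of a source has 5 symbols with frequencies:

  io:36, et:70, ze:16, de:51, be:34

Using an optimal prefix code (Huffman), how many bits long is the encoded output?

464

Greedily combine the two least-frequent nodes:
merge ze(16) and be(34): 50
merge io(36) and 50: 86
merge de(51) and et(70): 121
merge 86 and 121: 207
Each symbol's bit-cost is frequency × depth; summing gives 464 bits (equivalently 50 + 86 + 121 + 207).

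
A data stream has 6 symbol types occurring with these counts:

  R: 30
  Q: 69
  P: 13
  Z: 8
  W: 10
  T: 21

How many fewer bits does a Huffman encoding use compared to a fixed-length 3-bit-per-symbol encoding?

Fixed-length: 3 bits × 151 symbols = 453 bits.
Huffman merges:
merge Z(8) and W(10): 18
merge P(13) and 18: 31
merge T(21) and R(30): 51
merge 31 and 51: 82
merge Q(69) and 82: 151
Huffman total = 18 + 31 + 51 + 82 + 151 = 333 bits.
Saving = 453 − 333 = 120 bits.

120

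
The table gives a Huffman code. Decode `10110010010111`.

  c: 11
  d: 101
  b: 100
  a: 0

Read left to right; each codeword is recognised as soon as it completes (prefix code):
  101→d | 100→b | 100→b | 101→d | 11→c
Decoded message: dbbdc

dbbdc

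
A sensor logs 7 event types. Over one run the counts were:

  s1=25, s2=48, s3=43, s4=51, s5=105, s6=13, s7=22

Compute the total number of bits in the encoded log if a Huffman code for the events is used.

Build the Huffman tree bottom-up:
s6(13) + s7(22) → 35
s1(25) + 35 → 60
s3(43) + s2(48) → 91
s4(51) + 60 → 111
91 + s5(105) → 196
111 + 196 → 307
Total encoded bits = sum of merged weights = 35 + 60 + 91 + 111 + 196 + 307 = 800.

800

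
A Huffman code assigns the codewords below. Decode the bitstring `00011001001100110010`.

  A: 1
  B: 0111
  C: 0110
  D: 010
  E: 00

ECDCCD

Read left to right; each codeword is recognised as soon as it completes (prefix code):
  00→E | 0110→C | 010→D | 0110→C | 0110→C | 010→D
Decoded message: ECDCCD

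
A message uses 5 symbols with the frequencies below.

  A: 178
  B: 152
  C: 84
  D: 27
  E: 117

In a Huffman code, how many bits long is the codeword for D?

3

Repeatedly merge the two smallest:
D(27) + C(84) → 111
111 + E(117) → 228
B(152) + A(178) → 330
228 + 330 → 558
D's leaf is at depth 3, giving a 3-bit codeword.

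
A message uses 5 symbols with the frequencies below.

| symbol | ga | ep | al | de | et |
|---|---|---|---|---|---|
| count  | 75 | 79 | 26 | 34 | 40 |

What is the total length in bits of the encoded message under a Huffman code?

568

Build the Huffman tree bottom-up:
combine al(26), de(34) → 60
combine et(40), 60 → 100
combine ga(75), ep(79) → 154
combine 100, 154 → 254
Each symbol's bit-cost is frequency × depth; summing gives 568 bits (equivalently 60 + 100 + 154 + 254).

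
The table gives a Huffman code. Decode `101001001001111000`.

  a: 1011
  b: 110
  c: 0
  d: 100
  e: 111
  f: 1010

fcddedc

Read left to right; each codeword is recognised as soon as it completes (prefix code):
  1010→f | 0→c | 100→d | 100→d | 111→e | 100→d | 0→c
Decoded message: fcddedc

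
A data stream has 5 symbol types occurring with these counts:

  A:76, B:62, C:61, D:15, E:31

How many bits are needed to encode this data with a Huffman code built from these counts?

Merge the two smallest weights repeatedly:
combine D(15), E(31) → 46
combine 46, C(61) → 107
combine B(62), A(76) → 138
combine 107, 138 → 245
The encoded length is the sum of every internal node's weight: 46 + 107 + 138 + 245 = 536 bits.

536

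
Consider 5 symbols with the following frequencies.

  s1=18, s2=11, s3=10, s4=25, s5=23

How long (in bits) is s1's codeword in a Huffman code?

2

Repeatedly merge the two smallest:
s3(10) + s2(11) → 21
s1(18) + 21 → 39
s5(23) + s4(25) → 48
39 + 48 → 87
s1's leaf is at depth 2, giving a 2-bit codeword.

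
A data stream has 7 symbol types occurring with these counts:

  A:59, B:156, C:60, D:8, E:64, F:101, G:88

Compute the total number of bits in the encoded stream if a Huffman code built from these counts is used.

1418

Merge the two smallest weights repeatedly:
merge D(8) and A(59): 67
merge C(60) and E(64): 124
merge 67 and G(88): 155
merge F(101) and 124: 225
merge 155 and B(156): 311
merge 225 and 311: 536
The encoded length is the sum of every internal node's weight: 67 + 124 + 155 + 225 + 311 + 536 = 1418 bits.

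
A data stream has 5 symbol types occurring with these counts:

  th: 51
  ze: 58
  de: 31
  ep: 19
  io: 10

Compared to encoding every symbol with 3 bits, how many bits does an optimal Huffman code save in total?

Fixed-length: 3 bits × 169 symbols = 507 bits.
Huffman merges:
merge io(10) and ep(19): 29
merge 29 and de(31): 60
merge th(51) and ze(58): 109
merge 60 and 109: 169
Huffman total = 29 + 60 + 109 + 169 = 367 bits.
Saving = 507 − 367 = 140 bits.

140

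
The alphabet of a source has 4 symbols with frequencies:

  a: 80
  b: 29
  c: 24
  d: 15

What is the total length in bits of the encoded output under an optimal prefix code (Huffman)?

Merge the two smallest weights repeatedly:
merge d(15) and c(24): 39
merge b(29) and 39: 68
merge 68 and a(80): 148
Each symbol's bit-cost is frequency × depth; summing gives 255 bits (equivalently 39 + 68 + 148).

255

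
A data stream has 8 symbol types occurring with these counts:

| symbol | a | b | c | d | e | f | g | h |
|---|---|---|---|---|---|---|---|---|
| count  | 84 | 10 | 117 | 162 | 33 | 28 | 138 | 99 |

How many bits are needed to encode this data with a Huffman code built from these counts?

Merge the two smallest weights repeatedly:
merge b(10) and f(28): 38
merge e(33) and 38: 71
merge 71 and a(84): 155
merge h(99) and c(117): 216
merge g(138) and 155: 293
merge d(162) and 216: 378
merge 293 and 378: 671
The encoded length is the sum of every internal node's weight: 38 + 71 + 155 + 216 + 293 + 378 + 671 = 1822 bits.

1822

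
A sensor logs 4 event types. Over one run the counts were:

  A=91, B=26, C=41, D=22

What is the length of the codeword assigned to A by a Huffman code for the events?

Build the tree from the bottom:
combine D(22), B(26) → 48
combine C(41), 48 → 89
combine 89, A(91) → 180
A is a child of the root — depth 1, so its codeword is a single bit.

1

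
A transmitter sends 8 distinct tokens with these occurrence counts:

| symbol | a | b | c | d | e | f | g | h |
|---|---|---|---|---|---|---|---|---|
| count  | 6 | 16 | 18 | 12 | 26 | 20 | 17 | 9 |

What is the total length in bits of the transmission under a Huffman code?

Merge the two smallest weights repeatedly:
a(6) + h(9) → 15
d(12) + 15 → 27
b(16) + g(17) → 33
c(18) + f(20) → 38
e(26) + 27 → 53
33 + 38 → 71
53 + 71 → 124
The encoded length is the sum of every internal node's weight: 15 + 27 + 33 + 38 + 53 + 71 + 124 = 361 bits.

361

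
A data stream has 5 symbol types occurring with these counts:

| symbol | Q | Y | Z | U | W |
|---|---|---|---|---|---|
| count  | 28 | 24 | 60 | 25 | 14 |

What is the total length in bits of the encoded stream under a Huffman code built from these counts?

333

Merge the two smallest weights repeatedly:
W(14) + Y(24) → 38
U(25) + Q(28) → 53
38 + 53 → 91
Z(60) + 91 → 151
The encoded length is the sum of every internal node's weight: 38 + 53 + 91 + 151 = 333 bits.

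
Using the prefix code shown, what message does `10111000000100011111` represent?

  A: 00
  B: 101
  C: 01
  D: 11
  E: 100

Read left to right; each codeword is recognised as soon as it completes (prefix code):
  101→B | 11→D | 00→A | 00→A | 00→A | 100→E | 01→C | 11→D | 11→D
Decoded message: BDAAAECDD

BDAAAECDD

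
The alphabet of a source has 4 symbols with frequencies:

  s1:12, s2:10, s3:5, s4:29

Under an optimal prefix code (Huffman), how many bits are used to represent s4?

1

Repeatedly merge the two smallest:
s3(5) + s2(10) → 15
s1(12) + 15 → 27
27 + s4(29) → 56
s4 is merged only at the final step, so code length = 1.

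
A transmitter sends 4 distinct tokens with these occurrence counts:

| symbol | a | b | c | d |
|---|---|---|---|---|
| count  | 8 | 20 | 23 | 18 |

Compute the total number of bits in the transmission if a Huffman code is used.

138

Build the Huffman tree bottom-up:
combine a(8), d(18) → 26
combine b(20), c(23) → 43
combine 26, 43 → 69
Total encoded bits = sum of merged weights = 26 + 43 + 69 = 138.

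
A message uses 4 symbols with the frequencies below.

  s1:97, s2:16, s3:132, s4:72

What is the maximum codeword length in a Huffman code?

3

Merge the two lowest-weight nodes at each step:
combine s2(16), s4(72) → 88
combine 88, s1(97) → 185
combine s3(132), 185 → 317
Maximum depth reached is 3.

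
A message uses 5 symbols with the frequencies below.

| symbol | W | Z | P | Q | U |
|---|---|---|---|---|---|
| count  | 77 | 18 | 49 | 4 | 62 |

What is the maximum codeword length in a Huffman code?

Merge the two lowest-weight nodes at each step:
Q(4) + Z(18) → 22
22 + P(49) → 71
U(62) + 71 → 133
W(77) + 133 → 210
Maximum depth reached is 4.

4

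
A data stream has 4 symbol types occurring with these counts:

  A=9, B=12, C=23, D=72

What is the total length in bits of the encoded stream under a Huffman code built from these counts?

Merge the two smallest weights repeatedly:
combine A(9), B(12) → 21
combine 21, C(23) → 44
combine 44, D(72) → 116
Total encoded bits = sum of merged weights = 21 + 44 + 116 = 181.

181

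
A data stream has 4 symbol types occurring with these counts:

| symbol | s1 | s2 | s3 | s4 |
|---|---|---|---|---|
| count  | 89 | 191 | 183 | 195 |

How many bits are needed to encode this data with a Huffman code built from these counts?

1316

Merge the two smallest weights repeatedly:
s1(89) + s3(183) → 272
s2(191) + s4(195) → 386
272 + 386 → 658
Each symbol's bit-cost is frequency × depth; summing gives 1316 bits (equivalently 272 + 386 + 658).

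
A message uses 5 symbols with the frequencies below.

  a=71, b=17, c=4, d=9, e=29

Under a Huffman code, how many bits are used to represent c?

4

Build the tree from the bottom:
merge c(4) and d(9): 13
merge 13 and b(17): 30
merge e(29) and 30: 59
merge 59 and a(71): 130
The subtree containing c is merged 4 times, so code length = 4.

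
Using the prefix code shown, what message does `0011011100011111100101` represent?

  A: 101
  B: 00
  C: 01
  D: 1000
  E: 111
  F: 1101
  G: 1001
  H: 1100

Read left to right; each codeword is recognised as soon as it completes (prefix code):
  00→B | 1101→F | 1100→H | 01→C | 111→E | 1100→H | 101→A
Decoded message: BFHCEHA

BFHCEHA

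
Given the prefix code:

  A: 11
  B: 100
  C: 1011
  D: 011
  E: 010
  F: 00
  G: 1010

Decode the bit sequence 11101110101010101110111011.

Read left to right; each codeword is recognised as soon as it completes (prefix code):
  11→A | 1011→C | 1010→G | 1010→G | 1011→C | 1011→C | 1011→C
Decoded message: ACGGCCC

ACGGCCC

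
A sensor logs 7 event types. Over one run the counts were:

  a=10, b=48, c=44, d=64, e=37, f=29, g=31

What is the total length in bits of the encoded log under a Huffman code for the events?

716

Merge the two smallest weights repeatedly:
combine a(10), f(29) → 39
combine g(31), e(37) → 68
combine 39, c(44) → 83
combine b(48), d(64) → 112
combine 68, 83 → 151
combine 112, 151 → 263
Each symbol's bit-cost is frequency × depth; summing gives 716 bits (equivalently 39 + 68 + 83 + 112 + 151 + 263).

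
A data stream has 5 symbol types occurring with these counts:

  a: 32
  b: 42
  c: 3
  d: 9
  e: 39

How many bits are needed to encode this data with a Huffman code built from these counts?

262

Greedily combine the two least-frequent nodes:
combine c(3), d(9) → 12
combine 12, a(32) → 44
combine e(39), b(42) → 81
combine 44, 81 → 125
Each symbol's bit-cost is frequency × depth; summing gives 262 bits (equivalently 12 + 44 + 81 + 125).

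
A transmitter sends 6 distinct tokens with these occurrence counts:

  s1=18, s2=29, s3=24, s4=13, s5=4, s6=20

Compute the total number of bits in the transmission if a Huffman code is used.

268

Greedily combine the two least-frequent nodes:
combine s5(4), s4(13) → 17
combine 17, s1(18) → 35
combine s6(20), s3(24) → 44
combine s2(29), 35 → 64
combine 44, 64 → 108
The encoded length is the sum of every internal node's weight: 17 + 35 + 44 + 64 + 108 = 268 bits.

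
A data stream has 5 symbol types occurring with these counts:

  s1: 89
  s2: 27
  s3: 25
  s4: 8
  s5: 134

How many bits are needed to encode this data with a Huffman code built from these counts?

Greedily combine the two least-frequent nodes:
combine s4(8), s3(25) → 33
combine s2(27), 33 → 60
combine 60, s1(89) → 149
combine s5(134), 149 → 283
The encoded length is the sum of every internal node's weight: 33 + 60 + 149 + 283 = 525 bits.

525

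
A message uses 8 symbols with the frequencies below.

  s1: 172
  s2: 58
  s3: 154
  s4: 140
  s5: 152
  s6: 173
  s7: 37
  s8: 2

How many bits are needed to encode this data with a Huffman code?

Merge the two smallest weights repeatedly:
combine s8(2), s7(37) → 39
combine 39, s2(58) → 97
combine 97, s4(140) → 237
combine s5(152), s3(154) → 306
combine s1(172), s6(173) → 345
combine 237, 306 → 543
combine 345, 543 → 888
Total encoded bits = sum of merged weights = 39 + 97 + 237 + 306 + 345 + 543 + 888 = 2455.

2455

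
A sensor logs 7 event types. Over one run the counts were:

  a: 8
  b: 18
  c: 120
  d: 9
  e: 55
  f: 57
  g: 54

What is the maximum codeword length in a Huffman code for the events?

5

Merge the two lowest-weight nodes at each step:
a(8) + d(9) → 17
17 + b(18) → 35
35 + g(54) → 89
e(55) + f(57) → 112
89 + 112 → 201
c(120) + 201 → 321
Maximum depth reached is 5.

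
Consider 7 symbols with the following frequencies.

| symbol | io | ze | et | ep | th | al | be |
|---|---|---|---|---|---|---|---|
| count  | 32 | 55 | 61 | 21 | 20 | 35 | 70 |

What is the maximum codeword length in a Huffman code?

Merge the two lowest-weight nodes at each step:
combine th(20), ep(21) → 41
combine io(32), al(35) → 67
combine 41, ze(55) → 96
combine et(61), 67 → 128
combine be(70), 96 → 166
combine 128, 166 → 294
The first pair merged (th, ep) ends up deepest, at depth 4.

4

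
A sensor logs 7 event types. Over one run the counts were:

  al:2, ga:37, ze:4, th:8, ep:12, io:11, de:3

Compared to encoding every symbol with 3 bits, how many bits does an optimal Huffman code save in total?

60

Fixed-length: 3 bits × 77 symbols = 231 bits.
Huffman merges:
merge al(2) and de(3): 5
merge ze(4) and 5: 9
merge th(8) and 9: 17
merge io(11) and ep(12): 23
merge 17 and 23: 40
merge ga(37) and 40: 77
Huffman total = 5 + 9 + 17 + 23 + 40 + 77 = 171 bits.
Saving = 231 − 171 = 60 bits.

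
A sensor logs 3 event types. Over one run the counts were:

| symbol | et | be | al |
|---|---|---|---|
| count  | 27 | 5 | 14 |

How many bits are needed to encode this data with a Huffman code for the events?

65

Greedily combine the two least-frequent nodes:
combine be(5), al(14) → 19
combine 19, et(27) → 46
Each symbol's bit-cost is frequency × depth; summing gives 65 bits (equivalently 19 + 46).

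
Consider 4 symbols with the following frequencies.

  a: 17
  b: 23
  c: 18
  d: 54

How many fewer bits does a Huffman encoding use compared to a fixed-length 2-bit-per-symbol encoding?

19

Fixed-length: 2 bits × 112 symbols = 224 bits.
Huffman merges:
merge a(17) and c(18): 35
merge b(23) and 35: 58
merge d(54) and 58: 112
Huffman total = 35 + 58 + 112 = 205 bits.
Saving = 224 − 205 = 19 bits.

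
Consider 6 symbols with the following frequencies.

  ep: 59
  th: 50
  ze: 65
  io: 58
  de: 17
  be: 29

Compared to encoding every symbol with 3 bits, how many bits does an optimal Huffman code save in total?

Fixed-length: 3 bits × 278 symbols = 834 bits.
Huffman merges:
de(17) + be(29) → 46
46 + th(50) → 96
io(58) + ep(59) → 117
ze(65) + 96 → 161
117 + 161 → 278
Huffman total = 46 + 96 + 117 + 161 + 278 = 698 bits.
Saving = 834 − 698 = 136 bits.

136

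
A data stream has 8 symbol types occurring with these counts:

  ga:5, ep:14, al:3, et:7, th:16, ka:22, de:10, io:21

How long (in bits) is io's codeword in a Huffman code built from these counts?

Huffman merges, smallest pair first:
combine al(3), ga(5) → 8
combine et(7), 8 → 15
combine de(10), ep(14) → 24
combine 15, th(16) → 31
combine io(21), ka(22) → 43
combine 24, 31 → 55
combine 43, 55 → 98
The subtree containing io is merged 2 times, so code length = 2.

2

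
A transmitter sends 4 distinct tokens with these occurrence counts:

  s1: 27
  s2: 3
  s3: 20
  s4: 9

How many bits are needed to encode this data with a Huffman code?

Greedily combine the two least-frequent nodes:
s2(3) + s4(9) → 12
12 + s3(20) → 32
s1(27) + 32 → 59
Total encoded bits = sum of merged weights = 12 + 32 + 59 = 103.

103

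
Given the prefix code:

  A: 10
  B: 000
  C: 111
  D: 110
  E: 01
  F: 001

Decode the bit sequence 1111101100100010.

CDDEBA

Read left to right; each codeword is recognised as soon as it completes (prefix code):
  111→C | 110→D | 110→D | 01→E | 000→B | 10→A
Decoded message: CDDEBA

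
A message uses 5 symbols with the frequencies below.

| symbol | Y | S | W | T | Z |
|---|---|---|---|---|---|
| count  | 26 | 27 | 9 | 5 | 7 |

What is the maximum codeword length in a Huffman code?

4

Merge the two lowest-weight nodes at each step:
merge T(5) and Z(7): 12
merge W(9) and 12: 21
merge 21 and Y(26): 47
merge S(27) and 47: 74
Maximum depth reached is 4.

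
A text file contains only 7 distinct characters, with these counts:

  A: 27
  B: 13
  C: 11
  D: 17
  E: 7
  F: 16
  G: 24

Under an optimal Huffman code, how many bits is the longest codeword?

Merge the two lowest-weight nodes at each step:
merge E(7) and C(11): 18
merge B(13) and F(16): 29
merge D(17) and 18: 35
merge G(24) and A(27): 51
merge 29 and 35: 64
merge 51 and 64: 115
The first pair merged (E, C) ends up deepest, at depth 4.

4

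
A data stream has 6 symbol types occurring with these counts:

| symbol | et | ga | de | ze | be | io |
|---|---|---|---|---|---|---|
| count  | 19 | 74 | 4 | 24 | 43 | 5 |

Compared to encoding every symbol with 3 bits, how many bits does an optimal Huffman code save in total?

154

Fixed-length: 3 bits × 169 symbols = 507 bits.
Huffman merges:
merge de(4) and io(5): 9
merge 9 and et(19): 28
merge ze(24) and 28: 52
merge be(43) and 52: 95
merge ga(74) and 95: 169
Huffman total = 9 + 28 + 52 + 95 + 169 = 353 bits.
Saving = 507 − 353 = 154 bits.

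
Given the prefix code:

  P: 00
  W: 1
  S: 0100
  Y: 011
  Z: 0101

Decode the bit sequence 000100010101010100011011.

PSZZSYY

Read left to right; each codeword is recognised as soon as it completes (prefix code):
  00→P | 0100→S | 0101→Z | 0101→Z | 0100→S | 011→Y | 011→Y
Decoded message: PSZZSYY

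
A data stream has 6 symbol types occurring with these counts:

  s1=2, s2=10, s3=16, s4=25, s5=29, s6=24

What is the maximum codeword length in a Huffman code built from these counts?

Merge the two lowest-weight nodes at each step:
merge s1(2) and s2(10): 12
merge 12 and s3(16): 28
merge s6(24) and s4(25): 49
merge 28 and s5(29): 57
merge 49 and 57: 106
The rarest symbols sit at the bottom; the longest codeword is 4 bits.

4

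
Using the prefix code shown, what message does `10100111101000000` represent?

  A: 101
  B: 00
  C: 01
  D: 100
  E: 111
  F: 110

Read left to right; each codeword is recognised as soon as it completes (prefix code):
  101→A | 00→B | 111→E | 101→A | 00→B | 00→B | 00→B
Decoded message: ABEABBB

ABEABBB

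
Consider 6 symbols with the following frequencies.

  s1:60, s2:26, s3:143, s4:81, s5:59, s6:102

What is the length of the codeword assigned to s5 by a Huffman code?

3

Repeatedly merge the two smallest:
s2(26) + s5(59) → 85
s1(60) + s4(81) → 141
85 + s6(102) → 187
141 + s3(143) → 284
187 + 284 → 471
s5 sits 3 levels below the root, so its codeword is 3 bits.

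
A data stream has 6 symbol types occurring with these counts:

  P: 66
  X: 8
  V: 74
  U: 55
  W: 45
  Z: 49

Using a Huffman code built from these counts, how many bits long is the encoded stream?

Merge the two smallest weights repeatedly:
combine X(8), W(45) → 53
combine Z(49), 53 → 102
combine U(55), P(66) → 121
combine V(74), 102 → 176
combine 121, 176 → 297
The encoded length is the sum of every internal node's weight: 53 + 102 + 121 + 176 + 297 = 749 bits.

749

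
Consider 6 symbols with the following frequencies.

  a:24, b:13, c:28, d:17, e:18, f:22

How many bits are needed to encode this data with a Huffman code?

Merge the two smallest weights repeatedly:
merge b(13) and d(17): 30
merge e(18) and f(22): 40
merge a(24) and c(28): 52
merge 30 and 40: 70
merge 52 and 70: 122
Total encoded bits = sum of merged weights = 30 + 40 + 52 + 70 + 122 = 314.

314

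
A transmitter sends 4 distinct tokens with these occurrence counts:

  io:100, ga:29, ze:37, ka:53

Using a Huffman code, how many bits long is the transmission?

404

Merge the two smallest weights repeatedly:
merge ga(29) and ze(37): 66
merge ka(53) and 66: 119
merge io(100) and 119: 219
The encoded length is the sum of every internal node's weight: 66 + 119 + 219 = 404 bits.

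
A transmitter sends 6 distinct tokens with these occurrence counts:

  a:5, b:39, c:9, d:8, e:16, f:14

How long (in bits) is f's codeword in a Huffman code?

3

Huffman merges, smallest pair first:
a(5) + d(8) → 13
c(9) + 13 → 22
f(14) + e(16) → 30
22 + 30 → 52
b(39) + 52 → 91
f sits 3 levels below the root, so its codeword is 3 bits.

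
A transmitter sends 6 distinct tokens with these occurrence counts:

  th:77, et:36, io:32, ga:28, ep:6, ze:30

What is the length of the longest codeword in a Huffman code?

Merge the two lowest-weight nodes at each step:
combine ep(6), ga(28) → 34
combine ze(30), io(32) → 62
combine 34, et(36) → 70
combine 62, 70 → 132
combine th(77), 132 → 209
The rarest symbols sit at the bottom; the longest codeword is 4 bits.

4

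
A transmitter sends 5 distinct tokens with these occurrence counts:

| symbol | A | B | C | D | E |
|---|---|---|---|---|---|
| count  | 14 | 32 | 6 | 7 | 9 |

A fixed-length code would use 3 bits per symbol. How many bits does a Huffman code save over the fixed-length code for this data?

Fixed-length: 3 bits × 68 symbols = 204 bits.
Huffman merges:
merge C(6) and D(7): 13
merge E(9) and 13: 22
merge A(14) and 22: 36
merge B(32) and 36: 68
Huffman total = 13 + 22 + 36 + 68 = 139 bits.
Saving = 204 − 139 = 65 bits.

65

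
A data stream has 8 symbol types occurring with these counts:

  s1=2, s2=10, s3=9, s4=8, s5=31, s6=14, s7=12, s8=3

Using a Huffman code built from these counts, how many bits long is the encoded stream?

240

Build the Huffman tree bottom-up:
combine s1(2), s8(3) → 5
combine 5, s4(8) → 13
combine s3(9), s2(10) → 19
combine s7(12), 13 → 25
combine s6(14), 19 → 33
combine 25, s5(31) → 56
combine 33, 56 → 89
The encoded length is the sum of every internal node's weight: 5 + 13 + 19 + 25 + 33 + 56 + 89 = 240 bits.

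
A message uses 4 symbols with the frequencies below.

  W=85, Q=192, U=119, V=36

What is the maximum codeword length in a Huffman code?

3

Merge the two lowest-weight nodes at each step:
V(36) + W(85) → 121
U(119) + 121 → 240
Q(192) + 240 → 432
The first pair merged (V, W) ends up deepest, at depth 3.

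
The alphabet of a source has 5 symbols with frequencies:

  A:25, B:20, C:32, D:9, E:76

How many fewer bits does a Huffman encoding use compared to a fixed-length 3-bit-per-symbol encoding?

155

Fixed-length: 3 bits × 162 symbols = 486 bits.
Huffman merges:
D(9) + B(20) → 29
A(25) + 29 → 54
C(32) + 54 → 86
E(76) + 86 → 162
Huffman total = 29 + 54 + 86 + 162 = 331 bits.
Saving = 486 − 331 = 155 bits.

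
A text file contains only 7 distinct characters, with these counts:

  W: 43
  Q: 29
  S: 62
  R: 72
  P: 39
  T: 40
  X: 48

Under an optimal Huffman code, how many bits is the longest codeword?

Merge the two lowest-weight nodes at each step:
merge Q(29) and P(39): 68
merge T(40) and W(43): 83
merge X(48) and S(62): 110
merge 68 and R(72): 140
merge 83 and 110: 193
merge 140 and 193: 333
The first pair merged (Q, P) ends up deepest, at depth 3.

3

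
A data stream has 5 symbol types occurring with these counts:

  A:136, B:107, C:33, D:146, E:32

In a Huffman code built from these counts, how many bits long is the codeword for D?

2

Build the tree from the bottom:
merge E(32) and C(33): 65
merge 65 and B(107): 172
merge A(136) and D(146): 282
merge 172 and 282: 454
D's leaf is at depth 2, giving a 2-bit codeword.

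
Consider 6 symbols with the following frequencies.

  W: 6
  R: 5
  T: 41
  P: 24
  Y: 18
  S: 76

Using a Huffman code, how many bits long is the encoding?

Build the Huffman tree bottom-up:
merge R(5) and W(6): 11
merge 11 and Y(18): 29
merge P(24) and 29: 53
merge T(41) and 53: 94
merge S(76) and 94: 170
The encoded length is the sum of every internal node's weight: 11 + 29 + 53 + 94 + 170 = 357 bits.

357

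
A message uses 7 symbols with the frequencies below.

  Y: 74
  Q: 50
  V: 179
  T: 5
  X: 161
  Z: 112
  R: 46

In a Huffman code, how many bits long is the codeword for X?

2

Build the tree from the bottom:
merge T(5) and R(46): 51
merge Q(50) and 51: 101
merge Y(74) and 101: 175
merge Z(112) and X(161): 273
merge 175 and V(179): 354
merge 273 and 354: 627
X's leaf is at depth 2, giving a 2-bit codeword.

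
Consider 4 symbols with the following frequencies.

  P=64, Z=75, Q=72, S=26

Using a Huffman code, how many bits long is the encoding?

Build the Huffman tree bottom-up:
S(26) + P(64) → 90
Q(72) + Z(75) → 147
90 + 147 → 237
The encoded length is the sum of every internal node's weight: 90 + 147 + 237 = 474 bits.

474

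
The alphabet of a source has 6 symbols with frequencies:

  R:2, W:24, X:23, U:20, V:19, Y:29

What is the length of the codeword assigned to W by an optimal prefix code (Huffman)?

2

Repeatedly merge the two smallest:
R(2) + V(19) → 21
U(20) + 21 → 41
X(23) + W(24) → 47
Y(29) + 41 → 70
47 + 70 → 117
W's leaf is at depth 2, giving a 2-bit codeword.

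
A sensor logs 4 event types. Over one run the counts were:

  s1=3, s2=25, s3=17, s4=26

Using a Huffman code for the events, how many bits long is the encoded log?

Greedily combine the two least-frequent nodes:
merge s1(3) and s3(17): 20
merge 20 and s2(25): 45
merge s4(26) and 45: 71
Total encoded bits = sum of merged weights = 20 + 45 + 71 = 136.

136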